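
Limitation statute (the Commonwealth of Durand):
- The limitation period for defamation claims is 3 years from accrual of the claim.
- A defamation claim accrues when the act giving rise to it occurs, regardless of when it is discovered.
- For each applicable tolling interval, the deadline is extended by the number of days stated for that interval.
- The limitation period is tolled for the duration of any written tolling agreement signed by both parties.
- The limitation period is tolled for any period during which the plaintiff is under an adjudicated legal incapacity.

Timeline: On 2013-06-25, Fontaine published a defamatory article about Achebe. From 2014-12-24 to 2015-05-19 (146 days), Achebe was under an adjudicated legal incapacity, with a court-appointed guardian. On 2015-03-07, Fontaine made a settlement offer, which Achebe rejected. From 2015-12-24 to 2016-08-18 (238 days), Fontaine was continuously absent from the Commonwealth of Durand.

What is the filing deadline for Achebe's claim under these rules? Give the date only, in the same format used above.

2016-11-18

The claim accrued on 2013-06-25, the date of the act.
The untolled deadline — 3 years after 2013-06-25 — is 2016-06-25.
Because the plaintiff's legal incapacity ran from 2014-12-24 to 2015-05-19, the deadline is extended by 146 days to 2016-11-18.
The defendant's absence from the jurisdiction from 2015-12-24 to 2016-08-18 does not toll the period, because no stated rule makes the defendant's absence a tolling event.
Nothing else in the chronology tolls or restarts the period.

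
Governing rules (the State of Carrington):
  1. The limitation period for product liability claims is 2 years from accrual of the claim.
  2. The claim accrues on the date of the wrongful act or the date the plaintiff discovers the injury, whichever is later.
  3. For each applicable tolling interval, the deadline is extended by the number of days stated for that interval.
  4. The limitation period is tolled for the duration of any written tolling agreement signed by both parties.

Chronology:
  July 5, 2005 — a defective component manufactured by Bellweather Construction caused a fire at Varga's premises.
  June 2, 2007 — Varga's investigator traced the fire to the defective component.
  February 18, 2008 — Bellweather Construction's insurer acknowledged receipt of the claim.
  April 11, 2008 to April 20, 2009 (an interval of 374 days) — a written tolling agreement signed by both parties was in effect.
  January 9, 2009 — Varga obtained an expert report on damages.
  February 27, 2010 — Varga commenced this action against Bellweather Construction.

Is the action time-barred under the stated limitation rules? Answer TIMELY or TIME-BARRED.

TIMELY

The claim accrued on June 2, 2007 — the later of the July 5, 2005 act and the June 2, 2007 discovery.
Adding the 2 years base period to June 2, 2007 gives a deadline of June 2, 2009, before any tolling.
The written tolling agreement from April 11, 2008 to April 20, 2009 tolled the period for 374 days, extending the deadline to June 11, 2010.
None of the other events listed affects the running of the period under the stated rules.
Filing on February 27, 2010 beat the June 11, 2010 deadline — the action is timely.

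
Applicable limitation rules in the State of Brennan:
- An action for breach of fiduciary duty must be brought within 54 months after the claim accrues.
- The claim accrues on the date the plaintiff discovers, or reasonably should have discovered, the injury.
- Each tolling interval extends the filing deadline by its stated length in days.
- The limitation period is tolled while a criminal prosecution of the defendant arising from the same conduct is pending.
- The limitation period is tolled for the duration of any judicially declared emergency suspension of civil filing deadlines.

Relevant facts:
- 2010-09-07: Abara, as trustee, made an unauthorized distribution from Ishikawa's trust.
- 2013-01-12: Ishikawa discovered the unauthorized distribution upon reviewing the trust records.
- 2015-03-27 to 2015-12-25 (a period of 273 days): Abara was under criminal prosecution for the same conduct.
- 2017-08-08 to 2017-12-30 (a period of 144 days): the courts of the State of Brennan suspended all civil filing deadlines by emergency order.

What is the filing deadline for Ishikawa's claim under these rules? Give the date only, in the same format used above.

Under the discovery rule, the claim accrued on 2013-01-12, when Ishikawa discovered the injury — not on the 2010-09-07 date of the underlying act.
The untolled deadline — 54 months after 2013-01-12 — is 2017-07-12.
The period was tolled for 273 days by the pending criminal prosecution (2015-03-27 to 2015-12-25), pushing the deadline to 2018-04-11.
The emergency suspension of filing deadlines from 2017-08-08 to 2017-12-30 tolled the period for 144 days, extending the deadline to 2018-09-02.

2018-09-02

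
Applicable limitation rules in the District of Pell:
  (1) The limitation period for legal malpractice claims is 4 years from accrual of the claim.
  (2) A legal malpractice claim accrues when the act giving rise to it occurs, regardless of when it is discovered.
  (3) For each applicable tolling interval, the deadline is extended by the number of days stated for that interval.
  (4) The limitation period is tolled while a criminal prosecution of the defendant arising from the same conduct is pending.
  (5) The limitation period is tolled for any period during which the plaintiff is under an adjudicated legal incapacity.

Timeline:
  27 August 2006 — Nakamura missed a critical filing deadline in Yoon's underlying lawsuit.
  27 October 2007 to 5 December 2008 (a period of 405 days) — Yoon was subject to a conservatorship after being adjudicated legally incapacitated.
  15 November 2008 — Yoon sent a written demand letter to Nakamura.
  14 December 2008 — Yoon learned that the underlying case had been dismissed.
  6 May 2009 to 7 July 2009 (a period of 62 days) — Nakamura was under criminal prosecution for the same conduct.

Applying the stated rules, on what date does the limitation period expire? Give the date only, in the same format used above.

7 December 2011

Accrual is governed by the date of the act, so the period began to run on 27 August 2006; the later discovery on 14 December 2008 is irrelevant under the stated rule.
Adding the 4 years base period to 27 August 2006 gives a deadline of 27 August 2010, before any tolling.
The plaintiff's legal incapacity from 27 October 2007 to 5 December 2008 tolled the period for 405 days, extending the deadline to 6 October 2011.
Because the pending criminal prosecution ran from 6 May 2009 to 7 July 2009, the deadline is extended by 62 days to 7 December 2011.
Nothing else in the chronology tolls or restarts the period.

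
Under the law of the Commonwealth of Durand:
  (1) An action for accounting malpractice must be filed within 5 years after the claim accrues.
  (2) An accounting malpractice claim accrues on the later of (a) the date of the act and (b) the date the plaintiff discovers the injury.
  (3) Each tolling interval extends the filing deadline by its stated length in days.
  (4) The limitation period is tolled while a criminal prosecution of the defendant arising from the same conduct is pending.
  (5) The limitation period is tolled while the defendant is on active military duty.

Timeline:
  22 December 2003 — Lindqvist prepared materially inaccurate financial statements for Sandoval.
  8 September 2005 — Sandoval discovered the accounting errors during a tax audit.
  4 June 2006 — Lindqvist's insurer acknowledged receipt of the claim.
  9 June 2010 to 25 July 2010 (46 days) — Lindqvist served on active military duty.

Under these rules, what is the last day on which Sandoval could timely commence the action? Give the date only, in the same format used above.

24 October 2010

Taking the later of the act (22 December 2003) and discovery (8 September 2005), the claim accrued on 8 September 2005.
The untolled deadline — 5 years after 8 September 2005 — is 8 September 2010.
Because the defendant's active military service ran from 9 June 2010 to 25 July 2010, the deadline is extended by 46 days to 24 October 2010.
None of the other events listed affects the running of the period under the stated rules.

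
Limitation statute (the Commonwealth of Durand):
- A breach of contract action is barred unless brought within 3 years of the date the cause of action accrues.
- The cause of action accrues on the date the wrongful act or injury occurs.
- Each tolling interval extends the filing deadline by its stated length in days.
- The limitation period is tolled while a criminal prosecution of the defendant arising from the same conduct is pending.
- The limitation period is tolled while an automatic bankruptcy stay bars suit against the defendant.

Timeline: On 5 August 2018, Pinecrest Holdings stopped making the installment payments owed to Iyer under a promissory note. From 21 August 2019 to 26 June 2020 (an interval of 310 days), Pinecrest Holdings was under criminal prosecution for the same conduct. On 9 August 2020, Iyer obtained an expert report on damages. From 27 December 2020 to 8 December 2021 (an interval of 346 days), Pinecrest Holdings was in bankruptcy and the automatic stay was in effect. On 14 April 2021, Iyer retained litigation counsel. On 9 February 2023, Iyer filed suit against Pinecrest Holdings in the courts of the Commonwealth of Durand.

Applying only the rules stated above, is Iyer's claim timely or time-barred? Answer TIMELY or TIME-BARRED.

The limitation period began to run on 5 August 2018.
The untolled deadline — 3 years after 5 August 2018 — is 5 August 2021.
The period was tolled for 310 days by the pending criminal prosecution (21 August 2019 to 26 June 2020), pushing the deadline to 11 June 2022.
The period was tolled for 346 days by the automatic bankruptcy stay (27 December 2020 to 8 December 2021), pushing the deadline to 23 May 2023.
None of the other events listed affects the running of the period under the stated rules.
Filing on 9 February 2023 beat the 23 May 2023 deadline — the action is timely.

TIMELY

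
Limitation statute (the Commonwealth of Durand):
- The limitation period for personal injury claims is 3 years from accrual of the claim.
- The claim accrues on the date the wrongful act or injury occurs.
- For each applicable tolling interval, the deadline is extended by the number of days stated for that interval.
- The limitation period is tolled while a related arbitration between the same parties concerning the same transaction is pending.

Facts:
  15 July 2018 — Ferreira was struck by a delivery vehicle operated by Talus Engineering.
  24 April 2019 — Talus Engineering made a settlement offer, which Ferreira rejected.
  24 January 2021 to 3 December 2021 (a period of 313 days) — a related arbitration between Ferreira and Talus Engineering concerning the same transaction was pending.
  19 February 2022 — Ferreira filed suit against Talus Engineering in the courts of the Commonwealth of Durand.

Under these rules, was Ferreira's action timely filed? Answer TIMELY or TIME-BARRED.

TIMELY

The claim accrued on 15 July 2018, the date of the act.
Adding the 3 years base period to 15 July 2018 gives a deadline of 15 July 2021, before any tolling.
The pending related arbitration from 24 January 2021 to 3 December 2021 tolled the period for 313 days, extending the deadline to 24 May 2022.
The other events in the timeline have no effect on the limitation period under the stated rules.
Filing on 19 February 2022 beat the 24 May 2022 deadline — the action is timely.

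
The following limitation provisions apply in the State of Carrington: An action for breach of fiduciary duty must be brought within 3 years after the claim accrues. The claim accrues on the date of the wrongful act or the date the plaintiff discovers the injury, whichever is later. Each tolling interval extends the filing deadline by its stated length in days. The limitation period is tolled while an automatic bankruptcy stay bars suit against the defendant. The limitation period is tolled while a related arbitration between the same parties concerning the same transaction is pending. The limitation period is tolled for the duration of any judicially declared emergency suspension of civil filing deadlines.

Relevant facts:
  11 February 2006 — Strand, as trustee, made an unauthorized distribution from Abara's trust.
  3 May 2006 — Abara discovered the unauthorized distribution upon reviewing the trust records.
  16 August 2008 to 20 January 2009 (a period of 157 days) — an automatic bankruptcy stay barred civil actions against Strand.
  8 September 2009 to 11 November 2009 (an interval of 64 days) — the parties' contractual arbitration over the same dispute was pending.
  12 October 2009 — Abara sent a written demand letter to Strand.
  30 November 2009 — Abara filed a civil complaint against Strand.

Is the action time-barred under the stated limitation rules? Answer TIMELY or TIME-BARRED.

Taking the later of the act (11 February 2006) and discovery (3 May 2006), the claim accrued on 3 May 2006.
3 years from 3 May 2006 is 3 May 2009.
The period was tolled for 157 days by the automatic bankruptcy stay (16 August 2008 to 20 January 2009), pushing the deadline to 7 October 2009.
The pending related arbitration from 8 September 2009 to 11 November 2009 tolled the period for 64 days, extending the deadline to 10 December 2009.
None of the other events listed affects the running of the period under the stated rules.
Abara filed on 30 November 2009, before the 10 December 2009 deadline, so the action is timely.

TIMELY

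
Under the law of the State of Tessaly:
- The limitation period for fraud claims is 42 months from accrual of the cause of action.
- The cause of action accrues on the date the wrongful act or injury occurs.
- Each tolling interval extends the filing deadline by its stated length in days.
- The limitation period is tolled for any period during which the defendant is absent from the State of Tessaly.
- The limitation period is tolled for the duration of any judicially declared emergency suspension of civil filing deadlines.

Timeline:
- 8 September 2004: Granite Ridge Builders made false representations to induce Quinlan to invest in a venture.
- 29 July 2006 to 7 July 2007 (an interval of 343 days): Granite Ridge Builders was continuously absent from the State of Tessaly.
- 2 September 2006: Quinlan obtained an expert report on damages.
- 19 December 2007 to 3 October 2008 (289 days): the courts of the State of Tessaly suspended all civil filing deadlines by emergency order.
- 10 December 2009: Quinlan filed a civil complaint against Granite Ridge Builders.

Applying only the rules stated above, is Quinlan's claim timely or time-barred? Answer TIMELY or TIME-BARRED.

TIME-BARRED

The limitation period began to run on 8 September 2004.
The untolled deadline — 42 months after 8 September 2004 — is 8 March 2008.
The period was tolled for 343 days by the defendant's absence from the jurisdiction (29 July 2006 to 7 July 2007), pushing the deadline to 14 February 2009.
The emergency suspension of filing deadlines from 19 December 2007 to 3 October 2008 tolled the period for 289 days, extending the deadline to 30 November 2009.
Nothing else in the chronology tolls or restarts the period.
The 10 December 2009 filing falls after the 30 November 2009 deadline; the claim is time-barred.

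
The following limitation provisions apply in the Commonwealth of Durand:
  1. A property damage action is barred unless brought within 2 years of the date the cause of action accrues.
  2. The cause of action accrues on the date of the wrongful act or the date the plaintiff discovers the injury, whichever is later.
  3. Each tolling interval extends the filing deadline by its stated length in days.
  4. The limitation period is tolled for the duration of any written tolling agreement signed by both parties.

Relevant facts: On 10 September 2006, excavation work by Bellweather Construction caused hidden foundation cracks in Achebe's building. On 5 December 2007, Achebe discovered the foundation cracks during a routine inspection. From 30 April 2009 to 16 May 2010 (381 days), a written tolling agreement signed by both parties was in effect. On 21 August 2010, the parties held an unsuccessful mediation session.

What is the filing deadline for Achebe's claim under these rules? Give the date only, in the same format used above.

21 December 2010

The claim accrued on 5 December 2007 — the later of the 10 September 2006 act and the 5 December 2007 discovery.
Adding the 2 years base period to 5 December 2007 gives a deadline of 5 December 2009, before any tolling.
The written tolling agreement from 30 April 2009 to 16 May 2010 tolled the period for 381 days, extending the deadline to 21 December 2010.
None of the other events listed affects the running of the period under the stated rules.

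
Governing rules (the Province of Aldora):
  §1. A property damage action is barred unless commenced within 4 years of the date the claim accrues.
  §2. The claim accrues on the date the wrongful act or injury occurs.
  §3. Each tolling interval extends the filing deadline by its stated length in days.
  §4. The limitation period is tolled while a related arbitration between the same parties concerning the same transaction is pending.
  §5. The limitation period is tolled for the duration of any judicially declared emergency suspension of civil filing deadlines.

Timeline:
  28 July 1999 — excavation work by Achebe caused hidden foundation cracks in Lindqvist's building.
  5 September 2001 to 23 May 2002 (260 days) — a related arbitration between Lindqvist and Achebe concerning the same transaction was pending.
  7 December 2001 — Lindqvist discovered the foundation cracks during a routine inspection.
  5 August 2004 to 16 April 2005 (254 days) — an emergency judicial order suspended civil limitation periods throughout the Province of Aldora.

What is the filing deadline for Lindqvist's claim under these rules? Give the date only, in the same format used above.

13 April 2004

The claim accrued on 28 July 1999, when the wrongful act occurred; under the stated occurrence rule the 7 December 2001 discovery does not delay accrual.
4 years from 28 July 1999 is 28 July 2003.
The period was tolled for 260 days by the pending related arbitration (5 September 2001 to 23 May 2002), pushing the deadline to 13 April 2004.
By the time the emergency suspension of filing deadlines began on 5 August 2004, the limitation period had already expired on 13 April 2004; that interval cannot revive it.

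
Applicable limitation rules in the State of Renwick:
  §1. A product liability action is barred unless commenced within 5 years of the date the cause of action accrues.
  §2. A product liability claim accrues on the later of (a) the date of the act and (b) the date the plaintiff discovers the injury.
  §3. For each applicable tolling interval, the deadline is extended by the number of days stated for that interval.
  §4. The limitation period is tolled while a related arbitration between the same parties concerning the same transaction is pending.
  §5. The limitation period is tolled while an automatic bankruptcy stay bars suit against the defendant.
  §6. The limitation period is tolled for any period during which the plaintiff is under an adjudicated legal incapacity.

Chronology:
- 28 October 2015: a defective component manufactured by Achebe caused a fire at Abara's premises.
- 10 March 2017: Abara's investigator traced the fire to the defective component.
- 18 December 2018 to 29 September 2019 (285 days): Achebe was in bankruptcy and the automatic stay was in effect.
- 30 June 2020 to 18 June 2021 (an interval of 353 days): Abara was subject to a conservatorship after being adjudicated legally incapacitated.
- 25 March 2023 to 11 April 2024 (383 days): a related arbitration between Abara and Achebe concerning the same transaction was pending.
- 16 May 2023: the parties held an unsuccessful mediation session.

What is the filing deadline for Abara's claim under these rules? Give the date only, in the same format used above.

Because discovery on 10 March 2017 post-dates the 28 October 2015 act, accrual under the later-of rule falls on 10 March 2017.
The untolled deadline — 5 years after 10 March 2017 — is 10 March 2022.
The automatic bankruptcy stay from 18 December 2018 to 29 September 2019 tolled the period for 285 days, extending the deadline to 20 December 2022.
Because the plaintiff's legal incapacity ran from 30 June 2020 to 18 June 2021, the deadline is extended by 353 days to 8 December 2023.
Because the pending related arbitration ran from 25 March 2023 to 11 April 2024, the deadline is extended by 383 days to 25 December 2024.
The other events in the timeline have no effect on the limitation period under the stated rules.

25 December 2024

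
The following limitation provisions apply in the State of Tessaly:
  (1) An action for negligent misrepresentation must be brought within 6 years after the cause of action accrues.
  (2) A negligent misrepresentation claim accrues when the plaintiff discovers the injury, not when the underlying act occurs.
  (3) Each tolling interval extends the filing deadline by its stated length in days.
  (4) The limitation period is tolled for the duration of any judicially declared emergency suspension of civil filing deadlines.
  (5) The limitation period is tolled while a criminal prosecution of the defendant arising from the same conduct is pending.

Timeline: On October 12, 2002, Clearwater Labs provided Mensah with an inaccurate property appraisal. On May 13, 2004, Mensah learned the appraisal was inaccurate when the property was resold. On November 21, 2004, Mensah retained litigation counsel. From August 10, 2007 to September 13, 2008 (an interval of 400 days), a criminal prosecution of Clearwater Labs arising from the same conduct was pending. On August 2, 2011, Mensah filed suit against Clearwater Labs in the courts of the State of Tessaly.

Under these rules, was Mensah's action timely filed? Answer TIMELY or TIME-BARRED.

Under the discovery rule, the claim accrued on May 13, 2004, when Mensah discovered the injury — not on the October 12, 2002 date of the underlying act.
The untolled deadline — 6 years after May 13, 2004 — is May 13, 2010.
The pending criminal prosecution from August 10, 2007 to September 13, 2008 tolled the period for 400 days, extending the deadline to June 17, 2011.
The other events in the timeline have no effect on the limitation period under the stated rules.
The August 2, 2011 filing falls after the June 17, 2011 deadline; the claim is time-barred.

TIME-BARRED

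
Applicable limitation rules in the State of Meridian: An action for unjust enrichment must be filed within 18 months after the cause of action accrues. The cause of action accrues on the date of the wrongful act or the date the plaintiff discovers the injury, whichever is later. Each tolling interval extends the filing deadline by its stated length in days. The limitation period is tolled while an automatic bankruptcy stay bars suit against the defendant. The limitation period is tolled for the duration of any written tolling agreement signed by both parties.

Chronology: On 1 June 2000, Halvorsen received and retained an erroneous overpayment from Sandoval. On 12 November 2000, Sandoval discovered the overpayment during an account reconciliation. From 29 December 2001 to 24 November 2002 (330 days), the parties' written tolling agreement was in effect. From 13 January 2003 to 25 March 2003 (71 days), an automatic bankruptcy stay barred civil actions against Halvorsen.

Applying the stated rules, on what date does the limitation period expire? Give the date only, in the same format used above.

17 June 2003

Because discovery on 12 November 2000 post-dates the 1 June 2000 act, accrual under the later-of rule falls on 12 November 2000.
Adding the 18 months base period to 12 November 2000 gives a deadline of 12 May 2002, before any tolling.
The period was tolled for 330 days by the written tolling agreement (29 December 2001 to 24 November 2002), pushing the deadline to 7 April 2003.
The automatic bankruptcy stay from 13 January 2003 to 25 March 2003 tolled the period for 71 days, extending the deadline to 17 June 2003.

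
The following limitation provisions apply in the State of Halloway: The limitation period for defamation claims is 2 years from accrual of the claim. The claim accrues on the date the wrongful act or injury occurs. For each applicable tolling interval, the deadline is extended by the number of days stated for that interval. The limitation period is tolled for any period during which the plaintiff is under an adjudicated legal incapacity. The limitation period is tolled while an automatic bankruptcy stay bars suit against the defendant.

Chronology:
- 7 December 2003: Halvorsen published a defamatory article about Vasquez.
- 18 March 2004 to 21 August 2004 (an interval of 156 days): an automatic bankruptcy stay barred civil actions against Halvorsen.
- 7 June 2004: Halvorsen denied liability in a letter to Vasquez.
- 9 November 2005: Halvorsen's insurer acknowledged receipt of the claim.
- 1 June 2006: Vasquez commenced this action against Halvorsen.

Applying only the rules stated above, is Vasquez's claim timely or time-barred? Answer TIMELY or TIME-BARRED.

The claim accrued on 7 December 2003, when the wrongful act occurred.
Adding the 2 years base period to 7 December 2003 gives a deadline of 7 December 2005, before any tolling.
Because the automatic bankruptcy stay ran from 18 March 2004 to 21 August 2004, the deadline is extended by 156 days to 12 May 2006.
Nothing else in the chronology tolls or restarts the period.
Filing on 1 June 2006 missed the 12 May 2006 deadline — the action is time-barred.

TIME-BARRED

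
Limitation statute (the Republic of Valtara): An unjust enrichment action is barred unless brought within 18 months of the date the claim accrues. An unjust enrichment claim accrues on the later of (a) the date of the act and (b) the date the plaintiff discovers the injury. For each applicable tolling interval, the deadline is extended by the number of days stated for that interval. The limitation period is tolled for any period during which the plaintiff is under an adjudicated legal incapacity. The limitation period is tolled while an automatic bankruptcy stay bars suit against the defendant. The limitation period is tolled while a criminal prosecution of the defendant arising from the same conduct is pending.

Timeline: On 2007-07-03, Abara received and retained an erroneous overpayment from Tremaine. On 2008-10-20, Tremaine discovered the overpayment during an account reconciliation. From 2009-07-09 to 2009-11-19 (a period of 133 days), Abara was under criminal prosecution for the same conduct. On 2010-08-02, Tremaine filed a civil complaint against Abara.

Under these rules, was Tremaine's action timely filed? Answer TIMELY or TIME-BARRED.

TIMELY

Taking the later of the act (2007-07-03) and discovery (2008-10-20), the claim accrued on 2008-10-20.
Adding the 18 months base period to 2008-10-20 gives a deadline of 2010-04-20, before any tolling.
The pending criminal prosecution from 2009-07-09 to 2009-11-19 tolled the period for 133 days, extending the deadline to 2010-08-31.
Filing on 2010-08-02 beat the 2010-08-31 deadline — the action is timely.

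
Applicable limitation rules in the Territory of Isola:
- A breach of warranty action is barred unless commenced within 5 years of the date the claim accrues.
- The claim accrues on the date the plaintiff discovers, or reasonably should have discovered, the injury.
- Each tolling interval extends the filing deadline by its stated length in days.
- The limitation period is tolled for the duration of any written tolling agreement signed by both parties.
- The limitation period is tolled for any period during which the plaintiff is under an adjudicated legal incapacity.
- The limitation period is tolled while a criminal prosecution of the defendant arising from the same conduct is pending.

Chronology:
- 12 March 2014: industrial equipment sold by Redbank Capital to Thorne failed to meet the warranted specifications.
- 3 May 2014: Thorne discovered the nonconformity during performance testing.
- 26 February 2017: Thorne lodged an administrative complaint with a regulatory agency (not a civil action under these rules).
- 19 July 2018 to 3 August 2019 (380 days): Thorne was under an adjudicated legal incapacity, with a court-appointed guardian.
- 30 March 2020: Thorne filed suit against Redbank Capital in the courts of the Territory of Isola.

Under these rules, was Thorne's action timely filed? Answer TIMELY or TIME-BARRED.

The claim did not accrue until Thorne discovered the injury on 3 May 2014; the 12 March 2014 act date does not start the clock under the stated rule.
Adding the 5 years base period to 3 May 2014 gives a deadline of 3 May 2019, before any tolling.
The plaintiff's legal incapacity from 19 July 2018 to 3 August 2019 tolled the period for 380 days, extending the deadline to 17 May 2020.
None of the other events listed affects the running of the period under the stated rules.
Filing on 30 March 2020 beat the 17 May 2020 deadline — the action is timely.

TIMELY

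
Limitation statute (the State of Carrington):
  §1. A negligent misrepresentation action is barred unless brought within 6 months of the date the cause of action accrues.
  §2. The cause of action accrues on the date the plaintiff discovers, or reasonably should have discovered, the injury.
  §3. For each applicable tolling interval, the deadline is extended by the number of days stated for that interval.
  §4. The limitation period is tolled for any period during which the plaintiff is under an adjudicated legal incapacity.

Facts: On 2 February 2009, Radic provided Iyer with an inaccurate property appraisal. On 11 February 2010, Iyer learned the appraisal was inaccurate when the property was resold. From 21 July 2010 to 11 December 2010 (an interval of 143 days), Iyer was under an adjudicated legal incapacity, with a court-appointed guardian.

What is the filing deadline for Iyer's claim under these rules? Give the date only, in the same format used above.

1 January 2011

The claim did not accrue until Iyer discovered the injury on 11 February 2010; the 2 February 2009 act date does not start the clock under the stated rule.
6 months from 11 February 2010 is 11 August 2010.
The period was tolled for 143 days by the plaintiff's legal incapacity (21 July 2010 to 11 December 2010), pushing the deadline to 1 January 2011.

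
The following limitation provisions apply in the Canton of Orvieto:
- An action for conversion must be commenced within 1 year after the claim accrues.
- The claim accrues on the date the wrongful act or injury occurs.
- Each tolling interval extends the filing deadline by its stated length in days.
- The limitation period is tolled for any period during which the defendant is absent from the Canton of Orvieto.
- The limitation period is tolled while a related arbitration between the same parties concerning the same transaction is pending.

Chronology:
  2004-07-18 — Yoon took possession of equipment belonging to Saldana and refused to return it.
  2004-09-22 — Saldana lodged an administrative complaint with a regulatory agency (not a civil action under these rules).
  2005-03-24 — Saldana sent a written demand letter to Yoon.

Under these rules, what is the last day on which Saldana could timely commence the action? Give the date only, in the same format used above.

The claim accrued on 2004-07-18, when the wrongful act occurred.
Adding the 1 year base period to 2004-07-18 gives a deadline of 2005-07-18, before any tolling.
None of the other events listed affects the running of the period under the stated rules.

2005-07-18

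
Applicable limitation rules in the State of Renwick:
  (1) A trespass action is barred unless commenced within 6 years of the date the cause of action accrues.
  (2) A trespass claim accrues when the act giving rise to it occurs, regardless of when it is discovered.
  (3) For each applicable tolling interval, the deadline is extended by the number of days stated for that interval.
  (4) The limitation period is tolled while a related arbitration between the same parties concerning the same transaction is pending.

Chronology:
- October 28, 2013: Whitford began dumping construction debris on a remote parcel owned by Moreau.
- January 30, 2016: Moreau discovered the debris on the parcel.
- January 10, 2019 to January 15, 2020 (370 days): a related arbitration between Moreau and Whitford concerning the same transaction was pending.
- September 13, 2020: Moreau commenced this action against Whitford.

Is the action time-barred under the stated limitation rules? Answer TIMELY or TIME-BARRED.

TIMELY

Accrual is governed by the date of the act, so the period began to run on October 28, 2013; the later discovery on January 30, 2016 is irrelevant under the stated rule.
The untolled deadline — 6 years after October 28, 2013 — is October 28, 2019.
Because the pending related arbitration ran from January 10, 2019 to January 15, 2020, the deadline is extended by 370 days to November 1, 2020.
The September 13, 2020 filing precedes the November 1, 2020 deadline; the claim is timely.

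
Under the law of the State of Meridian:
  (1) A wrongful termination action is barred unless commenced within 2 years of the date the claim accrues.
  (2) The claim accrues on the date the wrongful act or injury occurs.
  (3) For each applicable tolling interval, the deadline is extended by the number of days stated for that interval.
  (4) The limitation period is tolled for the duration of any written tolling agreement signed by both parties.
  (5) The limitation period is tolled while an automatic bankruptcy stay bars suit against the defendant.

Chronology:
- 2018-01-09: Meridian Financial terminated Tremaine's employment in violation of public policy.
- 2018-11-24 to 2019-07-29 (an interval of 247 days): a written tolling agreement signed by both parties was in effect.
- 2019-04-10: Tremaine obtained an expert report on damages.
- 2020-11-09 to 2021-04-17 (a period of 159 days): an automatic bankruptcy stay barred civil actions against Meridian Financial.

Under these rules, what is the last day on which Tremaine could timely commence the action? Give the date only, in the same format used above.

The claim accrued on 2018-01-09, when the wrongful act occurred.
The untolled deadline — 2 years after 2018-01-09 — is 2020-01-09.
The written tolling agreement from 2018-11-24 to 2019-07-29 tolled the period for 247 days, extending the deadline to 2020-09-12.
By the time the automatic bankruptcy stay began on 2020-11-09, the limitation period had already expired on 2020-09-12; that interval cannot revive it.
Nothing else in the chronology tolls or restarts the period.

2020-09-12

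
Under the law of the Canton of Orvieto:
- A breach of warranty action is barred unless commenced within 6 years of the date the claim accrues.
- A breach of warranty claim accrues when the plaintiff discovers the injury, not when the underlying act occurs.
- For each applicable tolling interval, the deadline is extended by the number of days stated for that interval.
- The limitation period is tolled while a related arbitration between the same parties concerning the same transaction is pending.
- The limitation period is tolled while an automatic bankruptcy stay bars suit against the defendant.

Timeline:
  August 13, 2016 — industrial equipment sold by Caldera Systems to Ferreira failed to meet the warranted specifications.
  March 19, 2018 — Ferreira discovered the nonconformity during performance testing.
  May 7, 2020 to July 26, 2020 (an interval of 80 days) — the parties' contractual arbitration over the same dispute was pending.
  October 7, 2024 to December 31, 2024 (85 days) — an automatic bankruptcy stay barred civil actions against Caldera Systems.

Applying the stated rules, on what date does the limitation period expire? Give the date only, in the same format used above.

June 7, 2024

The claim did not accrue until Ferreira discovered the injury on March 19, 2018; the August 13, 2016 act date does not start the clock under the stated rule.
The untolled deadline — 6 years after March 19, 2018 — is March 19, 2024.
The period was tolled for 80 days by the pending related arbitration (May 7, 2020 to July 26, 2020), pushing the deadline to June 7, 2024.
By the time the automatic bankruptcy stay began on October 7, 2024, the limitation period had already expired on June 7, 2024; that interval cannot revive it.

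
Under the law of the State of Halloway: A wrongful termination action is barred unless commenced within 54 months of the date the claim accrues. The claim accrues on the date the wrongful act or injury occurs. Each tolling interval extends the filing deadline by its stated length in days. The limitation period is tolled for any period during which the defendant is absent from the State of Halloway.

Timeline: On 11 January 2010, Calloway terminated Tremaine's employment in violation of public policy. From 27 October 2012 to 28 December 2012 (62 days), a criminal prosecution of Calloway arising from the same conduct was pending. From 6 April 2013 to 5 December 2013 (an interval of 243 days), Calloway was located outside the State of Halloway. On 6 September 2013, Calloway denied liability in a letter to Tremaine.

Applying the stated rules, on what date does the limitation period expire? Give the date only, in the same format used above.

The limitation period began to run on 11 January 2010.
Adding the 54 months base period to 11 January 2010 gives a deadline of 11 July 2014, before any tolling.
The period was tolled for 243 days by the defendant's absence from the jurisdiction (6 April 2013 to 5 December 2013), pushing the deadline to 11 March 2015.
The pending criminal prosecution from 27 October 2012 to 28 December 2012 does not toll the period, because no stated rule makes a criminal prosecution a tolling event.
None of the other events listed affects the running of the period under the stated rules.

11 March 2015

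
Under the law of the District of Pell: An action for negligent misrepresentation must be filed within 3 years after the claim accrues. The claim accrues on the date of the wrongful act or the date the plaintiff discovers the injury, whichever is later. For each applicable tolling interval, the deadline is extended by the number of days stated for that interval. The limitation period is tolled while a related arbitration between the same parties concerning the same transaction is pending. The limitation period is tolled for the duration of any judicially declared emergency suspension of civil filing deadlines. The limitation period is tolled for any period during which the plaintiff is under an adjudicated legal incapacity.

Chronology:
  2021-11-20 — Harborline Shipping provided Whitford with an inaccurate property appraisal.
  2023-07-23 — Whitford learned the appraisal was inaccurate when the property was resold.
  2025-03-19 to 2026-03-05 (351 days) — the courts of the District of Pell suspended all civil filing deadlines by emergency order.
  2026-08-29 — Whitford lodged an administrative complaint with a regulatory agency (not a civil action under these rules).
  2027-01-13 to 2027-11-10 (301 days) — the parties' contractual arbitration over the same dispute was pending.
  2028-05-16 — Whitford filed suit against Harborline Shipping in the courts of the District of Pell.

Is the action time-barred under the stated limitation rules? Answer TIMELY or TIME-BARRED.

TIME-BARRED

Taking the later of the act (2021-11-20) and discovery (2023-07-23), the claim accrued on 2023-07-23.
The untolled deadline — 3 years after 2023-07-23 — is 2026-07-23.
Because the emergency suspension of filing deadlines ran from 2025-03-19 to 2026-03-05, the deadline is extended by 351 days to 2027-07-09.
Because the pending related arbitration ran from 2027-01-13 to 2027-11-10, the deadline is extended by 301 days to 2028-05-05.
None of the other events listed affects the running of the period under the stated rules.
Filing on 2028-05-16 missed the 2028-05-05 deadline — the action is time-barred.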